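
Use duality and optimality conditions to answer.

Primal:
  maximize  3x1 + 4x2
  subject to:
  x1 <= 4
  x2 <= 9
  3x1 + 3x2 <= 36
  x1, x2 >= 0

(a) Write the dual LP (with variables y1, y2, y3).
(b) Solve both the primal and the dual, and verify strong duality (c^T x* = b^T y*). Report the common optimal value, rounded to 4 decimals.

The standard primal-dual pair for 'max c^T x s.t. A x <= b, x >= 0' is:
  Dual:  min b^T y  s.t.  A^T y >= c,  y >= 0.

So the dual LP is:
  minimize  4y1 + 9y2 + 36y3
  subject to:
    y1 + 3y3 >= 3
    y2 + 3y3 >= 4
    y1, y2, y3 >= 0

Solving the primal: x* = (3, 9).
  primal value c^T x* = 45.
Solving the dual: y* = (0, 1, 1).
  dual value b^T y* = 45.
Strong duality: c^T x* = b^T y*. Confirmed.

45


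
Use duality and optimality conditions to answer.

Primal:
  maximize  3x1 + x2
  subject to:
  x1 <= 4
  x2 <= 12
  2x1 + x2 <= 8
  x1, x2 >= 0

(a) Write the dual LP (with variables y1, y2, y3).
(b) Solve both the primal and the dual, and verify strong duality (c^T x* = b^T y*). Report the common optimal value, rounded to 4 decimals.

The standard primal-dual pair for 'max c^T x s.t. A x <= b, x >= 0' is:
  Dual:  min b^T y  s.t.  A^T y >= c,  y >= 0.

So the dual LP is:
  minimize  4y1 + 12y2 + 8y3
  subject to:
    y1 + 2y3 >= 3
    y2 + y3 >= 1
    y1, y2, y3 >= 0

Solving the primal: x* = (4, 0).
  primal value c^T x* = 12.
Solving the dual: y* = (1, 0, 1).
  dual value b^T y* = 12.
Strong duality: c^T x* = b^T y*. Confirmed.

12


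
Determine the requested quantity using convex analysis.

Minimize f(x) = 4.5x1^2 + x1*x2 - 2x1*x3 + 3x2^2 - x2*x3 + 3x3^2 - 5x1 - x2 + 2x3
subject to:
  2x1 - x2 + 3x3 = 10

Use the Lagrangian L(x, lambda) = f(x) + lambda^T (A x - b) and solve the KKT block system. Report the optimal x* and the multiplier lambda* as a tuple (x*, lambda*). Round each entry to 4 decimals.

Form the Lagrangian:
  L(x, lambda) = (1/2) x^T Q x + c^T x + lambda^T (A x - b)
Stationarity (grad_x L = 0): Q x + c + A^T lambda = 0.
Primal feasibility: A x = b.

This gives the KKT block system:
  [ Q   A^T ] [ x     ]   [-c ]
  [ A    0  ] [ lambda ] = [ b ]

Solving the linear system:
  x*      = (1.8279, -0.3984, 1.9819)
  lambda* = (-3.5446)
  f(x*)   = 15.3344

x* = (1.8279, -0.3984, 1.9819), lambda* = (-3.5446)


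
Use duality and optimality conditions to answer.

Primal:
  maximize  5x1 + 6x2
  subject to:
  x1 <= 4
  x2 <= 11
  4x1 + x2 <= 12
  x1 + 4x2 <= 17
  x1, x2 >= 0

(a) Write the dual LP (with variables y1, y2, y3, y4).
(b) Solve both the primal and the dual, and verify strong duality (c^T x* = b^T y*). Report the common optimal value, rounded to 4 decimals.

The standard primal-dual pair for 'max c^T x s.t. A x <= b, x >= 0' is:
  Dual:  min b^T y  s.t.  A^T y >= c,  y >= 0.

So the dual LP is:
  minimize  4y1 + 11y2 + 12y3 + 17y4
  subject to:
    y1 + 4y3 + y4 >= 5
    y2 + y3 + 4y4 >= 6
    y1, y2, y3, y4 >= 0

Solving the primal: x* = (2.0667, 3.7333).
  primal value c^T x* = 32.7333.
Solving the dual: y* = (0, 0, 0.9333, 1.2667).
  dual value b^T y* = 32.7333.
Strong duality: c^T x* = b^T y*. Confirmed.

32.7333


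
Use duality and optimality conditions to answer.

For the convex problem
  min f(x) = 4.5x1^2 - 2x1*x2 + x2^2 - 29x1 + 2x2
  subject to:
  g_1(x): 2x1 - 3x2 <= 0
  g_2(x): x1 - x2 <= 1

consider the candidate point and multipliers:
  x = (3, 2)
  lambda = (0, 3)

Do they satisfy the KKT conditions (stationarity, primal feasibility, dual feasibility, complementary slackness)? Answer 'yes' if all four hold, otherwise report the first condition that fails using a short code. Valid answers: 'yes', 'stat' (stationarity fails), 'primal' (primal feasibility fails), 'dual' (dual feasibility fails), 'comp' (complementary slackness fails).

Gradient of f: grad f(x) = Q x + c = (-6, 0)
Constraint values g_i(x) = a_i^T x - b_i:
  g_1((3, 2)) = 0
  g_2((3, 2)) = 0
Stationarity residual: grad f(x) + sum_i lambda_i a_i = (-3, -3)
  -> stationarity FAILS
Primal feasibility (all g_i <= 0): OK
Dual feasibility (all lambda_i >= 0): OK
Complementary slackness (lambda_i * g_i(x) = 0 for all i): OK

Verdict: the first failing condition is stationarity -> stat.

stat


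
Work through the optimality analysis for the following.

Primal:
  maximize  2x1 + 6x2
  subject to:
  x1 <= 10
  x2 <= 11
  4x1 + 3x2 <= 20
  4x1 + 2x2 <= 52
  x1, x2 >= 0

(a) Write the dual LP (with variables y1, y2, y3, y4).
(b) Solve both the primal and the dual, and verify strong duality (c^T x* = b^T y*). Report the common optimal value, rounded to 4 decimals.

The standard primal-dual pair for 'max c^T x s.t. A x <= b, x >= 0' is:
  Dual:  min b^T y  s.t.  A^T y >= c,  y >= 0.

So the dual LP is:
  minimize  10y1 + 11y2 + 20y3 + 52y4
  subject to:
    y1 + 4y3 + 4y4 >= 2
    y2 + 3y3 + 2y4 >= 6
    y1, y2, y3, y4 >= 0

Solving the primal: x* = (0, 6.6667).
  primal value c^T x* = 40.
Solving the dual: y* = (0, 0, 2, 0).
  dual value b^T y* = 40.
Strong duality: c^T x* = b^T y*. Confirmed.

40


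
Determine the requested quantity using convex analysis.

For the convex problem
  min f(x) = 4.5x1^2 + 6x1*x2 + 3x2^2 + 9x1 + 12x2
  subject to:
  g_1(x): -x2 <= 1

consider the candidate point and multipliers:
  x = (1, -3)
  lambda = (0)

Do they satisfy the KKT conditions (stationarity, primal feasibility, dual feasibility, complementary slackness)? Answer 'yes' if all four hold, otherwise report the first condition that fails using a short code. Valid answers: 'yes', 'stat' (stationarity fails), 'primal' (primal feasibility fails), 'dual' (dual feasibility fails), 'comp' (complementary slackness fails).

Gradient of f: grad f(x) = Q x + c = (0, 0)
Constraint values g_i(x) = a_i^T x - b_i:
  g_1((1, -3)) = 2
Stationarity residual: grad f(x) + sum_i lambda_i a_i = (0, 0)
  -> stationarity OK
Primal feasibility (all g_i <= 0): FAILS
Dual feasibility (all lambda_i >= 0): OK
Complementary slackness (lambda_i * g_i(x) = 0 for all i): OK

Verdict: the first failing condition is primal_feasibility -> primal.

primal


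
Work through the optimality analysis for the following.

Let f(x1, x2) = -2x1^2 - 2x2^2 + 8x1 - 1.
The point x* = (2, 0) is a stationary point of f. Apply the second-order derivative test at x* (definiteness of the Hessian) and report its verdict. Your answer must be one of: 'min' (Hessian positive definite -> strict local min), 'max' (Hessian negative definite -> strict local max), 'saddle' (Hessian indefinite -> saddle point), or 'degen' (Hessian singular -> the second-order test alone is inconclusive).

Compute the Hessian H = grad^2 f:
  H = [[-4, 0], [0, -4]]
Verify stationarity: grad f(x*) = H x* + g = (0, 0).
Eigenvalues of H: -4, -4.
Both eigenvalues < 0, so H is negative definite -> x* is a strict local max.

max


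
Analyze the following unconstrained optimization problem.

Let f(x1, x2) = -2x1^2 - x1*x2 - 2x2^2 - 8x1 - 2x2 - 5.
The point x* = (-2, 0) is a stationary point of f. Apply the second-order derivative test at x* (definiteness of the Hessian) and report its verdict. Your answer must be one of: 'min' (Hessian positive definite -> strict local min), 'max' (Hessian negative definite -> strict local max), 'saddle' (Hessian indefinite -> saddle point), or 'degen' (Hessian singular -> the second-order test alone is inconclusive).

Compute the Hessian H = grad^2 f:
  H = [[-4, -1], [-1, -4]]
Verify stationarity: grad f(x*) = H x* + g = (0, 0).
Eigenvalues of H: -5, -3.
Both eigenvalues < 0, so H is negative definite -> x* is a strict local max.

max


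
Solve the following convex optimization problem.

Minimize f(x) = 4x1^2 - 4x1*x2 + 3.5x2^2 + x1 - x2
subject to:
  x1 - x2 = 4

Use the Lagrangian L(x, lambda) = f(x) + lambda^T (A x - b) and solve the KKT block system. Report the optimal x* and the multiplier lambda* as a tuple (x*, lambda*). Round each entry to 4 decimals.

Form the Lagrangian:
  L(x, lambda) = (1/2) x^T Q x + c^T x + lambda^T (A x - b)
Stationarity (grad_x L = 0): Q x + c + A^T lambda = 0.
Primal feasibility: A x = b.

This gives the KKT block system:
  [ Q   A^T ] [ x     ]   [-c ]
  [ A    0  ] [ lambda ] = [ b ]

Solving the linear system:
  x*      = (1.7143, -2.2857)
  lambda* = (-23.8571)
  f(x*)   = 49.7143

x* = (1.7143, -2.2857), lambda* = (-23.8571)


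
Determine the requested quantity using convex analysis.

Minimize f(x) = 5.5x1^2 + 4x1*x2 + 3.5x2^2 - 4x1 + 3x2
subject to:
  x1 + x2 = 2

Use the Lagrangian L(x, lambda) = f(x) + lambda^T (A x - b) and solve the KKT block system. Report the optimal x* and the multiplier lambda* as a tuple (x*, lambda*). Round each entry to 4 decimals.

Form the Lagrangian:
  L(x, lambda) = (1/2) x^T Q x + c^T x + lambda^T (A x - b)
Stationarity (grad_x L = 0): Q x + c + A^T lambda = 0.
Primal feasibility: A x = b.

This gives the KKT block system:
  [ Q   A^T ] [ x     ]   [-c ]
  [ A    0  ] [ lambda ] = [ b ]

Solving the linear system:
  x*      = (1.3, 0.7)
  lambda* = (-13.1)
  f(x*)   = 11.55

x* = (1.3, 0.7), lambda* = (-13.1)


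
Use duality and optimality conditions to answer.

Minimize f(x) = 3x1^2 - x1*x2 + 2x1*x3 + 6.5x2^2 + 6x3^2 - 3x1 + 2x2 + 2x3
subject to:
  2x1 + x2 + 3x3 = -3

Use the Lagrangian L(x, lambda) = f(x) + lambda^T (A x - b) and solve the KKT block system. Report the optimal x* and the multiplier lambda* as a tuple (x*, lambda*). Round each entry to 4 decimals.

Form the Lagrangian:
  L(x, lambda) = (1/2) x^T Q x + c^T x + lambda^T (A x - b)
Stationarity (grad_x L = 0): Q x + c + A^T lambda = 0.
Primal feasibility: A x = b.

This gives the KKT block system:
  [ Q   A^T ] [ x     ]   [-c ]
  [ A    0  ] [ lambda ] = [ b ]

Solving the linear system:
  x*      = (-0.1506, -0.3616, -0.7791)
  lambda* = (2.55)
  f(x*)   = 2.9103

x* = (-0.1506, -0.3616, -0.7791), lambda* = (2.55)


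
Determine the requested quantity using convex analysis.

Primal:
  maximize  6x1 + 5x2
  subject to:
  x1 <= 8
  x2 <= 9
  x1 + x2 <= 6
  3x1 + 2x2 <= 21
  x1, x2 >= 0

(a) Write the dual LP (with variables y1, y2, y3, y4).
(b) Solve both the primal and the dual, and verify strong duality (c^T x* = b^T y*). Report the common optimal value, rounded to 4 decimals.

The standard primal-dual pair for 'max c^T x s.t. A x <= b, x >= 0' is:
  Dual:  min b^T y  s.t.  A^T y >= c,  y >= 0.

So the dual LP is:
  minimize  8y1 + 9y2 + 6y3 + 21y4
  subject to:
    y1 + y3 + 3y4 >= 6
    y2 + y3 + 2y4 >= 5
    y1, y2, y3, y4 >= 0

Solving the primal: x* = (6, 0).
  primal value c^T x* = 36.
Solving the dual: y* = (0, 0, 6, 0).
  dual value b^T y* = 36.
Strong duality: c^T x* = b^T y*. Confirmed.

36


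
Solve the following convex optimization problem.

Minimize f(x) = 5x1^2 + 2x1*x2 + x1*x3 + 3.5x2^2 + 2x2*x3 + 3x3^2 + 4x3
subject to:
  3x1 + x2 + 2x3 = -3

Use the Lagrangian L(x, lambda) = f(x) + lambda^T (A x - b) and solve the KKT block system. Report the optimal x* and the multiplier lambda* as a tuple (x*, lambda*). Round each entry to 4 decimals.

Form the Lagrangian:
  L(x, lambda) = (1/2) x^T Q x + c^T x + lambda^T (A x - b)
Stationarity (grad_x L = 0): Q x + c + A^T lambda = 0.
Primal feasibility: A x = b.

This gives the KKT block system:
  [ Q   A^T ] [ x     ]   [-c ]
  [ A    0  ] [ lambda ] = [ b ]

Solving the linear system:
  x*      = (-0.326, 0.2274, -1.1247)
  lambda* = (1.3099)
  f(x*)   = -0.2847

x* = (-0.326, 0.2274, -1.1247), lambda* = (1.3099)


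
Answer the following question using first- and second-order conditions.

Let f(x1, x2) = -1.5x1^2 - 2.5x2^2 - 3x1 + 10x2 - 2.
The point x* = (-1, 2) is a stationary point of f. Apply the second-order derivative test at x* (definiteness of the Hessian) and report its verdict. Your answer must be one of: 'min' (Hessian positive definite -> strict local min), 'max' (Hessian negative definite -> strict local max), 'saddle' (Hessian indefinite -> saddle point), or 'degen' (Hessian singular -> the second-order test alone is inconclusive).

Compute the Hessian H = grad^2 f:
  H = [[-3, 0], [0, -5]]
Verify stationarity: grad f(x*) = H x* + g = (0, 0).
Eigenvalues of H: -5, -3.
Both eigenvalues < 0, so H is negative definite -> x* is a strict local max.

max


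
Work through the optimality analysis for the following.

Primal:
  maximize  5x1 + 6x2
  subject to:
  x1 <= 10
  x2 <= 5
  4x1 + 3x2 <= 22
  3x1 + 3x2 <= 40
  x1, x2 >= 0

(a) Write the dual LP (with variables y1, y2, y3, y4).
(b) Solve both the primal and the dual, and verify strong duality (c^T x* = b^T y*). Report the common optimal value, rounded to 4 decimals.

The standard primal-dual pair for 'max c^T x s.t. A x <= b, x >= 0' is:
  Dual:  min b^T y  s.t.  A^T y >= c,  y >= 0.

So the dual LP is:
  minimize  10y1 + 5y2 + 22y3 + 40y4
  subject to:
    y1 + 4y3 + 3y4 >= 5
    y2 + 3y3 + 3y4 >= 6
    y1, y2, y3, y4 >= 0

Solving the primal: x* = (1.75, 5).
  primal value c^T x* = 38.75.
Solving the dual: y* = (0, 2.25, 1.25, 0).
  dual value b^T y* = 38.75.
Strong duality: c^T x* = b^T y*. Confirmed.

38.75


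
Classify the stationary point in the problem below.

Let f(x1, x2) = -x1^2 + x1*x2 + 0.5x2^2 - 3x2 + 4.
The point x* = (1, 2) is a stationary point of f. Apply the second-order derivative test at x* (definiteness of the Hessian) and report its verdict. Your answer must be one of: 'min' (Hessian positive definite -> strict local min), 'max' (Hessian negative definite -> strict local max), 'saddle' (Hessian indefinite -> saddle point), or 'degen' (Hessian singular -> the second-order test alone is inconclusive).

Compute the Hessian H = grad^2 f:
  H = [[-2, 1], [1, 1]]
Verify stationarity: grad f(x*) = H x* + g = (0, 0).
Eigenvalues of H: -2.3028, 1.3028.
Eigenvalues have mixed signs, so H is indefinite -> x* is a saddle point.

saddle


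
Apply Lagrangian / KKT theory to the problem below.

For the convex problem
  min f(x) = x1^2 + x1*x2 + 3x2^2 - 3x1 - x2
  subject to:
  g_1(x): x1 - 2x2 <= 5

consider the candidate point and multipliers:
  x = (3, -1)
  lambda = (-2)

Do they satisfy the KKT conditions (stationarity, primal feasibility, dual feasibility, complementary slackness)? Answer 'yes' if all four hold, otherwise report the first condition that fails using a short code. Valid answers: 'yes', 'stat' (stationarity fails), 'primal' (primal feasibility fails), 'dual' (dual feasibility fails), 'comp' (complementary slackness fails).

Gradient of f: grad f(x) = Q x + c = (2, -4)
Constraint values g_i(x) = a_i^T x - b_i:
  g_1((3, -1)) = 0
Stationarity residual: grad f(x) + sum_i lambda_i a_i = (0, 0)
  -> stationarity OK
Primal feasibility (all g_i <= 0): OK
Dual feasibility (all lambda_i >= 0): FAILS
Complementary slackness (lambda_i * g_i(x) = 0 for all i): OK

Verdict: the first failing condition is dual_feasibility -> dual.

dual


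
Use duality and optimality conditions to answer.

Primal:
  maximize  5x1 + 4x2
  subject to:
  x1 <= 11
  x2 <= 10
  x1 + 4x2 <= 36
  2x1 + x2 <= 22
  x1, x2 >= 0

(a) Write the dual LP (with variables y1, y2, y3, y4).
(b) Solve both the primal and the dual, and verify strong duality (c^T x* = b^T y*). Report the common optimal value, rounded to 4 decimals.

The standard primal-dual pair for 'max c^T x s.t. A x <= b, x >= 0' is:
  Dual:  min b^T y  s.t.  A^T y >= c,  y >= 0.

So the dual LP is:
  minimize  11y1 + 10y2 + 36y3 + 22y4
  subject to:
    y1 + y3 + 2y4 >= 5
    y2 + 4y3 + y4 >= 4
    y1, y2, y3, y4 >= 0

Solving the primal: x* = (7.4286, 7.1429).
  primal value c^T x* = 65.7143.
Solving the dual: y* = (0, 0, 0.4286, 2.2857).
  dual value b^T y* = 65.7143.
Strong duality: c^T x* = b^T y*. Confirmed.

65.7143


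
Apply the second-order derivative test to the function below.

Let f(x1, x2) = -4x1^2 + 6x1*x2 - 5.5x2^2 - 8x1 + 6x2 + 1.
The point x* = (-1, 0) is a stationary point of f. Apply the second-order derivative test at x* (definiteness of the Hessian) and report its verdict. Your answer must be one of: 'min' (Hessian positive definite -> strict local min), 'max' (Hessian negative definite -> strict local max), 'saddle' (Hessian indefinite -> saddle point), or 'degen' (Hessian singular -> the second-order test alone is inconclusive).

Compute the Hessian H = grad^2 f:
  H = [[-8, 6], [6, -11]]
Verify stationarity: grad f(x*) = H x* + g = (0, 0).
Eigenvalues of H: -15.6847, -3.3153.
Both eigenvalues < 0, so H is negative definite -> x* is a strict local max.

max


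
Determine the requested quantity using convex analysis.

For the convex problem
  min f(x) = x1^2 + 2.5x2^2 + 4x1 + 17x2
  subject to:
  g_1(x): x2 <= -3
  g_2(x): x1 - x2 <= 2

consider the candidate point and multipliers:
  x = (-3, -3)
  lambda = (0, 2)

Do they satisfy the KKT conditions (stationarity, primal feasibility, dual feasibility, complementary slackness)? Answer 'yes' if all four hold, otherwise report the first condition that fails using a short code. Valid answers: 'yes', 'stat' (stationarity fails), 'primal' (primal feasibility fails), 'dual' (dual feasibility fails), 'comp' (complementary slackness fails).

Gradient of f: grad f(x) = Q x + c = (-2, 2)
Constraint values g_i(x) = a_i^T x - b_i:
  g_1((-3, -3)) = 0
  g_2((-3, -3)) = -2
Stationarity residual: grad f(x) + sum_i lambda_i a_i = (0, 0)
  -> stationarity OK
Primal feasibility (all g_i <= 0): OK
Dual feasibility (all lambda_i >= 0): OK
Complementary slackness (lambda_i * g_i(x) = 0 for all i): FAILS

Verdict: the first failing condition is complementary_slackness -> comp.

comp


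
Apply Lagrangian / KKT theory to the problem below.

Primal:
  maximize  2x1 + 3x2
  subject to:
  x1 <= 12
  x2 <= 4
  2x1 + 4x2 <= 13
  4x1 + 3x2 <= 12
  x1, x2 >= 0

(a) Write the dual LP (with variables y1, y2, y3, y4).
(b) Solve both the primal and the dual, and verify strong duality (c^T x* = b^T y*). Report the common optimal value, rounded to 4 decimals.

The standard primal-dual pair for 'max c^T x s.t. A x <= b, x >= 0' is:
  Dual:  min b^T y  s.t.  A^T y >= c,  y >= 0.

So the dual LP is:
  minimize  12y1 + 4y2 + 13y3 + 12y4
  subject to:
    y1 + 2y3 + 4y4 >= 2
    y2 + 4y3 + 3y4 >= 3
    y1, y2, y3, y4 >= 0

Solving the primal: x* = (0.9, 2.8).
  primal value c^T x* = 10.2.
Solving the dual: y* = (0, 0, 0.6, 0.2).
  dual value b^T y* = 10.2.
Strong duality: c^T x* = b^T y*. Confirmed.

10.2


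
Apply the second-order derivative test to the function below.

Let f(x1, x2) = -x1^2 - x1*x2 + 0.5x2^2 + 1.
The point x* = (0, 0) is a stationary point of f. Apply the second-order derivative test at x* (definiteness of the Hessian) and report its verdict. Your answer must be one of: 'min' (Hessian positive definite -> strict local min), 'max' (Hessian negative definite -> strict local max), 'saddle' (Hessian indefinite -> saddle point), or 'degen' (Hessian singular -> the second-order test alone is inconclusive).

Compute the Hessian H = grad^2 f:
  H = [[-2, -1], [-1, 1]]
Verify stationarity: grad f(x*) = H x* + g = (0, 0).
Eigenvalues of H: -2.3028, 1.3028.
Eigenvalues have mixed signs, so H is indefinite -> x* is a saddle point.

saddle


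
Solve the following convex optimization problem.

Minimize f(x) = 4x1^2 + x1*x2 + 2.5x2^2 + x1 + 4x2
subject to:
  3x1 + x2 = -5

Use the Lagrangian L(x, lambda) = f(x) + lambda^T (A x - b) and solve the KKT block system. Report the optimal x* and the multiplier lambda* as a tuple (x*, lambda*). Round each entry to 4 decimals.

Form the Lagrangian:
  L(x, lambda) = (1/2) x^T Q x + c^T x + lambda^T (A x - b)
Stationarity (grad_x L = 0): Q x + c + A^T lambda = 0.
Primal feasibility: A x = b.

This gives the KKT block system:
  [ Q   A^T ] [ x     ]   [-c ]
  [ A    0  ] [ lambda ] = [ b ]

Solving the linear system:
  x*      = (-1.2553, -1.234)
  lambda* = (3.4255)
  f(x*)   = 5.4681

x* = (-1.2553, -1.234), lambda* = (3.4255)


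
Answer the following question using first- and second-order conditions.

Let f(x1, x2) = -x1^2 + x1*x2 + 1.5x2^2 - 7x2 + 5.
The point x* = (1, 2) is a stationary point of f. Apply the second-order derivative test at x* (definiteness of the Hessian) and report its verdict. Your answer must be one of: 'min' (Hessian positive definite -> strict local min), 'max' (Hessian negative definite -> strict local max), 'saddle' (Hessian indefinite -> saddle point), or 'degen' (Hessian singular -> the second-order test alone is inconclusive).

Compute the Hessian H = grad^2 f:
  H = [[-2, 1], [1, 3]]
Verify stationarity: grad f(x*) = H x* + g = (0, 0).
Eigenvalues of H: -2.1926, 3.1926.
Eigenvalues have mixed signs, so H is indefinite -> x* is a saddle point.

saddle


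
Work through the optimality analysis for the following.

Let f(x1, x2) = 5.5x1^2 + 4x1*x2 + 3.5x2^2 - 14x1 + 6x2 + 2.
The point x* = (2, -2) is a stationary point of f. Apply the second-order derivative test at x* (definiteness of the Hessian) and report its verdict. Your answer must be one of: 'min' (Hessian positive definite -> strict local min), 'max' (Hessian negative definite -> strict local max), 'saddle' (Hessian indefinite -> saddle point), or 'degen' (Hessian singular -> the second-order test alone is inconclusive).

Compute the Hessian H = grad^2 f:
  H = [[11, 4], [4, 7]]
Verify stationarity: grad f(x*) = H x* + g = (0, 0).
Eigenvalues of H: 4.5279, 13.4721.
Both eigenvalues > 0, so H is positive definite -> x* is a strict local min.

min


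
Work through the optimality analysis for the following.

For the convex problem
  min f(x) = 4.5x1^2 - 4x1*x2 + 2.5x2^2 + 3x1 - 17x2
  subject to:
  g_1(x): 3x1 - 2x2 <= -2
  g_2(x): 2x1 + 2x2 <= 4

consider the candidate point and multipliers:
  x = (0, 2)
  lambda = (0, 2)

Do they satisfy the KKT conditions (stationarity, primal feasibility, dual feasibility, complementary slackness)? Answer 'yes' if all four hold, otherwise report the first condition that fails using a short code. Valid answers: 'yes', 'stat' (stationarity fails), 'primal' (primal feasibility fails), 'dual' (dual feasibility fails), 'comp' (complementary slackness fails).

Gradient of f: grad f(x) = Q x + c = (-5, -7)
Constraint values g_i(x) = a_i^T x - b_i:
  g_1((0, 2)) = -2
  g_2((0, 2)) = 0
Stationarity residual: grad f(x) + sum_i lambda_i a_i = (-1, -3)
  -> stationarity FAILS
Primal feasibility (all g_i <= 0): OK
Dual feasibility (all lambda_i >= 0): OK
Complementary slackness (lambda_i * g_i(x) = 0 for all i): OK

Verdict: the first failing condition is stationarity -> stat.

stat


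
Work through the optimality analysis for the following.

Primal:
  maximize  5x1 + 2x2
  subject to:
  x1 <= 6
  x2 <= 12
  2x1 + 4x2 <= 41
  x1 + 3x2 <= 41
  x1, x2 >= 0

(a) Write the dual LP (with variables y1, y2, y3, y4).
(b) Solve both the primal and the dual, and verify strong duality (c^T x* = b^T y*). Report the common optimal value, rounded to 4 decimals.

The standard primal-dual pair for 'max c^T x s.t. A x <= b, x >= 0' is:
  Dual:  min b^T y  s.t.  A^T y >= c,  y >= 0.

So the dual LP is:
  minimize  6y1 + 12y2 + 41y3 + 41y4
  subject to:
    y1 + 2y3 + y4 >= 5
    y2 + 4y3 + 3y4 >= 2
    y1, y2, y3, y4 >= 0

Solving the primal: x* = (6, 7.25).
  primal value c^T x* = 44.5.
Solving the dual: y* = (4, 0, 0.5, 0).
  dual value b^T y* = 44.5.
Strong duality: c^T x* = b^T y*. Confirmed.

44.5


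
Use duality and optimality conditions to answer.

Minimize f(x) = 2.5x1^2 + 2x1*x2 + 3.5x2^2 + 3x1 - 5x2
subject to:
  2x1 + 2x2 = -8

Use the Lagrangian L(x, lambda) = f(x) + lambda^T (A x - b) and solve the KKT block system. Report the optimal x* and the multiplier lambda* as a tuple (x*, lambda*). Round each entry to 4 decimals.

Form the Lagrangian:
  L(x, lambda) = (1/2) x^T Q x + c^T x + lambda^T (A x - b)
Stationarity (grad_x L = 0): Q x + c + A^T lambda = 0.
Primal feasibility: A x = b.

This gives the KKT block system:
  [ Q   A^T ] [ x     ]   [-c ]
  [ A    0  ] [ lambda ] = [ b ]

Solving the linear system:
  x*      = (-3.5, -0.5)
  lambda* = (7.75)
  f(x*)   = 27

x* = (-3.5, -0.5), lambda* = (7.75)


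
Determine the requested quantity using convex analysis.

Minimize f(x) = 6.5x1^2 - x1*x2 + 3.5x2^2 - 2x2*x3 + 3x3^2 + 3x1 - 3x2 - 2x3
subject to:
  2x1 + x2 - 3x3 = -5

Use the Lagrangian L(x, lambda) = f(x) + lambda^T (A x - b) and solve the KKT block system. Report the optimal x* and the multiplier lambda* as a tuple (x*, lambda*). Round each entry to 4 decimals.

Form the Lagrangian:
  L(x, lambda) = (1/2) x^T Q x + c^T x + lambda^T (A x - b)
Stationarity (grad_x L = 0): Q x + c + A^T lambda = 0.
Primal feasibility: A x = b.

This gives the KKT block system:
  [ Q   A^T ] [ x     ]   [-c ]
  [ A    0  ] [ lambda ] = [ b ]

Solving the linear system:
  x*      = (-0.5, 0.5, 1.5)
  lambda* = (2)
  f(x*)   = 2

x* = (-0.5, 0.5, 1.5), lambda* = (2)


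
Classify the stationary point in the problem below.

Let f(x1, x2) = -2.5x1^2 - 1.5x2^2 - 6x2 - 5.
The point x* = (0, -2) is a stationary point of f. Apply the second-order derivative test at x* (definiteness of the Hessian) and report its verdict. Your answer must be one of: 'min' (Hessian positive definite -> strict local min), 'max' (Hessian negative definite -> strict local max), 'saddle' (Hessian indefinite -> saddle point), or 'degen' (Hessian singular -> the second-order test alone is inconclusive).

Compute the Hessian H = grad^2 f:
  H = [[-5, 0], [0, -3]]
Verify stationarity: grad f(x*) = H x* + g = (0, 0).
Eigenvalues of H: -5, -3.
Both eigenvalues < 0, so H is negative definite -> x* is a strict local max.

max


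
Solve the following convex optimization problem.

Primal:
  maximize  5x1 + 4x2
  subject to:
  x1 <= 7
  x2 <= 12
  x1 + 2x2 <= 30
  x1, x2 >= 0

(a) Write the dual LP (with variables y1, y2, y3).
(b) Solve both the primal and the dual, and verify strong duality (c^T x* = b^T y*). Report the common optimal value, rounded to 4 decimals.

The standard primal-dual pair for 'max c^T x s.t. A x <= b, x >= 0' is:
  Dual:  min b^T y  s.t.  A^T y >= c,  y >= 0.

So the dual LP is:
  minimize  7y1 + 12y2 + 30y3
  subject to:
    y1 + y3 >= 5
    y2 + 2y3 >= 4
    y1, y2, y3 >= 0

Solving the primal: x* = (7, 11.5).
  primal value c^T x* = 81.
Solving the dual: y* = (3, 0, 2).
  dual value b^T y* = 81.
Strong duality: c^T x* = b^T y*. Confirmed.

81


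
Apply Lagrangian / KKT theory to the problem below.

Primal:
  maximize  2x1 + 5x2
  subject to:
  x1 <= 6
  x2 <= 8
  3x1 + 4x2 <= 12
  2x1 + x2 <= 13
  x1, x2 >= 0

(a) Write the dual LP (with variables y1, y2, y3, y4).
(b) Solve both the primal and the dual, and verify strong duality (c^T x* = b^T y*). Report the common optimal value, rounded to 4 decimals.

The standard primal-dual pair for 'max c^T x s.t. A x <= b, x >= 0' is:
  Dual:  min b^T y  s.t.  A^T y >= c,  y >= 0.

So the dual LP is:
  minimize  6y1 + 8y2 + 12y3 + 13y4
  subject to:
    y1 + 3y3 + 2y4 >= 2
    y2 + 4y3 + y4 >= 5
    y1, y2, y3, y4 >= 0

Solving the primal: x* = (0, 3).
  primal value c^T x* = 15.
Solving the dual: y* = (0, 0, 1.25, 0).
  dual value b^T y* = 15.
Strong duality: c^T x* = b^T y*. Confirmed.

15


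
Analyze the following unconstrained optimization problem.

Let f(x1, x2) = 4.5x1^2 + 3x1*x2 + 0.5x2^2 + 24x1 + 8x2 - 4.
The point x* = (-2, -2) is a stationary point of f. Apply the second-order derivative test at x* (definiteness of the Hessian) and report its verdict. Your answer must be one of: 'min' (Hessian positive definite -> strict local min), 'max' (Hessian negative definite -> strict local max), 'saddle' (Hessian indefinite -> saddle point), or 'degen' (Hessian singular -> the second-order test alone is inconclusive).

Compute the Hessian H = grad^2 f:
  H = [[9, 3], [3, 1]]
Verify stationarity: grad f(x*) = H x* + g = (0, 0).
Eigenvalues of H: 0, 10.
H has a zero eigenvalue (singular; positive semidefinite but not definite), so H is neither positive definite, negative definite, nor indefinite. The second-order test alone is inconclusive -> degen.
(Indeed, f is constant along the null direction of H through x*, so x* is not a strict local extremum.)

degen


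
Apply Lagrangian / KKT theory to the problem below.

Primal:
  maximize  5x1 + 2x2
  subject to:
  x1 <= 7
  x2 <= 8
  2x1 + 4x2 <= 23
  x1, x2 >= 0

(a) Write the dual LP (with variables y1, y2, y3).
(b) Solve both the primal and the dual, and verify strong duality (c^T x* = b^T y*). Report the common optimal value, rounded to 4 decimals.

The standard primal-dual pair for 'max c^T x s.t. A x <= b, x >= 0' is:
  Dual:  min b^T y  s.t.  A^T y >= c,  y >= 0.

So the dual LP is:
  minimize  7y1 + 8y2 + 23y3
  subject to:
    y1 + 2y3 >= 5
    y2 + 4y3 >= 2
    y1, y2, y3 >= 0

Solving the primal: x* = (7, 2.25).
  primal value c^T x* = 39.5.
Solving the dual: y* = (4, 0, 0.5).
  dual value b^T y* = 39.5.
Strong duality: c^T x* = b^T y*. Confirmed.

39.5


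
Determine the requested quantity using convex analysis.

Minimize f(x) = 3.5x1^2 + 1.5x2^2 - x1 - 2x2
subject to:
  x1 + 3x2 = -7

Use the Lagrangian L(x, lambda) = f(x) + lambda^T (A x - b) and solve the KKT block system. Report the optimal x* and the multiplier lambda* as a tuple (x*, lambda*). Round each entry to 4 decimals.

Form the Lagrangian:
  L(x, lambda) = (1/2) x^T Q x + c^T x + lambda^T (A x - b)
Stationarity (grad_x L = 0): Q x + c + A^T lambda = 0.
Primal feasibility: A x = b.

This gives the KKT block system:
  [ Q   A^T ] [ x     ]   [-c ]
  [ A    0  ] [ lambda ] = [ b ]

Solving the linear system:
  x*      = (-0.2727, -2.2424)
  lambda* = (2.9091)
  f(x*)   = 12.5606

x* = (-0.2727, -2.2424), lambda* = (2.9091)


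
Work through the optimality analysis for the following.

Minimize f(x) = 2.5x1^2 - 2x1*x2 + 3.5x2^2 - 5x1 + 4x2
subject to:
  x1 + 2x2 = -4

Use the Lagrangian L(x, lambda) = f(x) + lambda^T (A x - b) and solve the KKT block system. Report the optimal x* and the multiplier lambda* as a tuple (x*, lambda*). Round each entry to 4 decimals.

Form the Lagrangian:
  L(x, lambda) = (1/2) x^T Q x + c^T x + lambda^T (A x - b)
Stationarity (grad_x L = 0): Q x + c + A^T lambda = 0.
Primal feasibility: A x = b.

This gives the KKT block system:
  [ Q   A^T ] [ x     ]   [-c ]
  [ A    0  ] [ lambda ] = [ b ]

Solving the linear system:
  x*      = (-0.4571, -1.7714)
  lambda* = (3.7429)
  f(x*)   = 5.0857

x* = (-0.4571, -1.7714), lambda* = (3.7429)


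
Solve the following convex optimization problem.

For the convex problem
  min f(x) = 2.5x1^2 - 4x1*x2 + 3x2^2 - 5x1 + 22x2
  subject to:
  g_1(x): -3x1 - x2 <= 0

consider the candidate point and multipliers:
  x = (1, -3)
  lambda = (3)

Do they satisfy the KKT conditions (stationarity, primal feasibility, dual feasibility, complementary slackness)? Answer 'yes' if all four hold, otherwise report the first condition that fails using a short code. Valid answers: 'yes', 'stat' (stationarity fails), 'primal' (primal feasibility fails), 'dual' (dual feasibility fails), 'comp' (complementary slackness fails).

Gradient of f: grad f(x) = Q x + c = (12, 0)
Constraint values g_i(x) = a_i^T x - b_i:
  g_1((1, -3)) = 0
Stationarity residual: grad f(x) + sum_i lambda_i a_i = (3, -3)
  -> stationarity FAILS
Primal feasibility (all g_i <= 0): OK
Dual feasibility (all lambda_i >= 0): OK
Complementary slackness (lambda_i * g_i(x) = 0 for all i): OK

Verdict: the first failing condition is stationarity -> stat.

stat


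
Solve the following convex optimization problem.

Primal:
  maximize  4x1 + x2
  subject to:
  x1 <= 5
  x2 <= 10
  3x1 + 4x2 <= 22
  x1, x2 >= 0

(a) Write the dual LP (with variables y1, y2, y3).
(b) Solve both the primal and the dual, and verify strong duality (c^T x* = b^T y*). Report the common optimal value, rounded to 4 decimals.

The standard primal-dual pair for 'max c^T x s.t. A x <= b, x >= 0' is:
  Dual:  min b^T y  s.t.  A^T y >= c,  y >= 0.

So the dual LP is:
  minimize  5y1 + 10y2 + 22y3
  subject to:
    y1 + 3y3 >= 4
    y2 + 4y3 >= 1
    y1, y2, y3 >= 0

Solving the primal: x* = (5, 1.75).
  primal value c^T x* = 21.75.
Solving the dual: y* = (3.25, 0, 0.25).
  dual value b^T y* = 21.75.
Strong duality: c^T x* = b^T y*. Confirmed.

21.75


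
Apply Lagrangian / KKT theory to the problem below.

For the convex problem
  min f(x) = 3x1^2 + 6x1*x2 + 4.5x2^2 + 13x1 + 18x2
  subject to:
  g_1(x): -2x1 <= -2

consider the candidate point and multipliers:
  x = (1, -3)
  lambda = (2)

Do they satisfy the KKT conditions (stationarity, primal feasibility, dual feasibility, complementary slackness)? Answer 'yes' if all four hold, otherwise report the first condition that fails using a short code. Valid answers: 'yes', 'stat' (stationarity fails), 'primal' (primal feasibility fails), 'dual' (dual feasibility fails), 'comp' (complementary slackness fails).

Gradient of f: grad f(x) = Q x + c = (1, -3)
Constraint values g_i(x) = a_i^T x - b_i:
  g_1((1, -3)) = 0
Stationarity residual: grad f(x) + sum_i lambda_i a_i = (-3, -3)
  -> stationarity FAILS
Primal feasibility (all g_i <= 0): OK
Dual feasibility (all lambda_i >= 0): OK
Complementary slackness (lambda_i * g_i(x) = 0 for all i): OK

Verdict: the first failing condition is stationarity -> stat.

stat


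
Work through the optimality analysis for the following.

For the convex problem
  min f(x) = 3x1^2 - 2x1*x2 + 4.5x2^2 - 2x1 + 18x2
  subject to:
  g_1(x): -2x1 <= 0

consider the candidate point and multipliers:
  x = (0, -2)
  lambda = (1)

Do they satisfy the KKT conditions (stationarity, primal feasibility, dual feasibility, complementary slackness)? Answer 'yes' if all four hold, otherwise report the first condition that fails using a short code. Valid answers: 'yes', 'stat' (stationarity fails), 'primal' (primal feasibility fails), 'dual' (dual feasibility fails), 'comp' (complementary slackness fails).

Gradient of f: grad f(x) = Q x + c = (2, 0)
Constraint values g_i(x) = a_i^T x - b_i:
  g_1((0, -2)) = 0
Stationarity residual: grad f(x) + sum_i lambda_i a_i = (0, 0)
  -> stationarity OK
Primal feasibility (all g_i <= 0): OK
Dual feasibility (all lambda_i >= 0): OK
Complementary slackness (lambda_i * g_i(x) = 0 for all i): OK

Verdict: yes, KKT holds.

yes


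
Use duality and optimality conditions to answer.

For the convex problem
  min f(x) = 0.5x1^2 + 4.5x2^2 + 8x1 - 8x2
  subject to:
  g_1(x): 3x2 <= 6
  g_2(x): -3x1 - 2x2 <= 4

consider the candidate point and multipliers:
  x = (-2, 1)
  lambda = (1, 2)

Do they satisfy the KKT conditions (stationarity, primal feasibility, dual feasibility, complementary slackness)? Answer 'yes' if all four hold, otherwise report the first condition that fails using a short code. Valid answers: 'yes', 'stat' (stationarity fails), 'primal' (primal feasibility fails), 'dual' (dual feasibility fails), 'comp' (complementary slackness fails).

Gradient of f: grad f(x) = Q x + c = (6, 1)
Constraint values g_i(x) = a_i^T x - b_i:
  g_1((-2, 1)) = -3
  g_2((-2, 1)) = 0
Stationarity residual: grad f(x) + sum_i lambda_i a_i = (0, 0)
  -> stationarity OK
Primal feasibility (all g_i <= 0): OK
Dual feasibility (all lambda_i >= 0): OK
Complementary slackness (lambda_i * g_i(x) = 0 for all i): FAILS

Verdict: the first failing condition is complementary_slackness -> comp.

comp


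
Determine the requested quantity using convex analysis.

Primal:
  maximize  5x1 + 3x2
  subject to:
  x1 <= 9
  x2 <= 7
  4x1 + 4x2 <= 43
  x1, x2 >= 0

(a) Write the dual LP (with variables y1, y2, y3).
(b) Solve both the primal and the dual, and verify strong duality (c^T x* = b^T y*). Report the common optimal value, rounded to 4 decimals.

The standard primal-dual pair for 'max c^T x s.t. A x <= b, x >= 0' is:
  Dual:  min b^T y  s.t.  A^T y >= c,  y >= 0.

So the dual LP is:
  minimize  9y1 + 7y2 + 43y3
  subject to:
    y1 + 4y3 >= 5
    y2 + 4y3 >= 3
    y1, y2, y3 >= 0

Solving the primal: x* = (9, 1.75).
  primal value c^T x* = 50.25.
Solving the dual: y* = (2, 0, 0.75).
  dual value b^T y* = 50.25.
Strong duality: c^T x* = b^T y*. Confirmed.

50.25


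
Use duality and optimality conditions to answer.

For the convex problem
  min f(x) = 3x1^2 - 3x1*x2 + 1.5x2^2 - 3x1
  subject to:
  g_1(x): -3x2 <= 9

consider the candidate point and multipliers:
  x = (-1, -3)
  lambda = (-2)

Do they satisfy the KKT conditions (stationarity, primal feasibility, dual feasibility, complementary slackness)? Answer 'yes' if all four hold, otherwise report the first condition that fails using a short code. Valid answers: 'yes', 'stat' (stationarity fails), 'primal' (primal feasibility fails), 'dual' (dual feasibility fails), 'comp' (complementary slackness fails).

Gradient of f: grad f(x) = Q x + c = (0, -6)
Constraint values g_i(x) = a_i^T x - b_i:
  g_1((-1, -3)) = 0
Stationarity residual: grad f(x) + sum_i lambda_i a_i = (0, 0)
  -> stationarity OK
Primal feasibility (all g_i <= 0): OK
Dual feasibility (all lambda_i >= 0): FAILS
Complementary slackness (lambda_i * g_i(x) = 0 for all i): OK

Verdict: the first failing condition is dual_feasibility -> dual.

dual


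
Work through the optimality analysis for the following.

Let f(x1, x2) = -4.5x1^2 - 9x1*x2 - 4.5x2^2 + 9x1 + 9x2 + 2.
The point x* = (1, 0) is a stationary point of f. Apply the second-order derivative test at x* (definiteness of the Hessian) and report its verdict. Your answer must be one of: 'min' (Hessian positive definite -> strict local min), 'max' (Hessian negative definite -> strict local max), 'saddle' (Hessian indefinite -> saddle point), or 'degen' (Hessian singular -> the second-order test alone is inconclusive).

Compute the Hessian H = grad^2 f:
  H = [[-9, -9], [-9, -9]]
Verify stationarity: grad f(x*) = H x* + g = (0, 0).
Eigenvalues of H: -18, 0.
H has a zero eigenvalue (singular; negative semidefinite but not definite), so H is neither positive definite, negative definite, nor indefinite. The second-order test alone is inconclusive -> degen.
(Indeed, f is constant along the null direction of H through x*, so x* is not a strict local extremum.)

degen


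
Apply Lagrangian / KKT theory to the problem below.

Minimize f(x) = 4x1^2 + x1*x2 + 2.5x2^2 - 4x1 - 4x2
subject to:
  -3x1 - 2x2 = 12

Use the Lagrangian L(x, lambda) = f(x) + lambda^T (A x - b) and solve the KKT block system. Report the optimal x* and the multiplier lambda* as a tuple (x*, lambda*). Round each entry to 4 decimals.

Form the Lagrangian:
  L(x, lambda) = (1/2) x^T Q x + c^T x + lambda^T (A x - b)
Stationarity (grad_x L = 0): Q x + c + A^T lambda = 0.
Primal feasibility: A x = b.

This gives the KKT block system:
  [ Q   A^T ] [ x     ]   [-c ]
  [ A    0  ] [ lambda ] = [ b ]

Solving the linear system:
  x*      = (-2.5231, -2.2154)
  lambda* = (-8.8)
  f(x*)   = 62.2769

x* = (-2.5231, -2.2154), lambda* = (-8.8)


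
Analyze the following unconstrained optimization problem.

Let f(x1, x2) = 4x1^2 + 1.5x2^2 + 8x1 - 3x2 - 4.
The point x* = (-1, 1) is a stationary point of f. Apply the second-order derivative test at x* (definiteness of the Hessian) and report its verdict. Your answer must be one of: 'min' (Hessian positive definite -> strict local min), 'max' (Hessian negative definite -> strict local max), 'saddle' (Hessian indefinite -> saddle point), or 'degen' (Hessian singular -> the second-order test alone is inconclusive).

Compute the Hessian H = grad^2 f:
  H = [[8, 0], [0, 3]]
Verify stationarity: grad f(x*) = H x* + g = (0, 0).
Eigenvalues of H: 3, 8.
Both eigenvalues > 0, so H is positive definite -> x* is a strict local min.

min


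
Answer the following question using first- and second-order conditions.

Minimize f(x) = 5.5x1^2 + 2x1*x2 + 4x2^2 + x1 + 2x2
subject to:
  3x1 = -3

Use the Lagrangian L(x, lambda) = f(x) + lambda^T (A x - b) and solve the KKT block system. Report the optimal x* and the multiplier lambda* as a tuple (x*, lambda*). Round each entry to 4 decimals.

Form the Lagrangian:
  L(x, lambda) = (1/2) x^T Q x + c^T x + lambda^T (A x - b)
Stationarity (grad_x L = 0): Q x + c + A^T lambda = 0.
Primal feasibility: A x = b.

This gives the KKT block system:
  [ Q   A^T ] [ x     ]   [-c ]
  [ A    0  ] [ lambda ] = [ b ]

Solving the linear system:
  x*      = (-1, 0)
  lambda* = (3.3333)
  f(x*)   = 4.5

x* = (-1, 0), lambda* = (3.3333)


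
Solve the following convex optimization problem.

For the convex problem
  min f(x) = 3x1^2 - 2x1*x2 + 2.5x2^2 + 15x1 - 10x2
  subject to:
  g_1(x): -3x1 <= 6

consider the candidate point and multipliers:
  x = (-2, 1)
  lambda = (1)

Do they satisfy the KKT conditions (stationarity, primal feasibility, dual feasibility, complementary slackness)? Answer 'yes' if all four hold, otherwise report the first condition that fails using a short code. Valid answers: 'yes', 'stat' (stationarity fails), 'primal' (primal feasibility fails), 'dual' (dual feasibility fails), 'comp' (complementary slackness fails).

Gradient of f: grad f(x) = Q x + c = (1, -1)
Constraint values g_i(x) = a_i^T x - b_i:
  g_1((-2, 1)) = 0
Stationarity residual: grad f(x) + sum_i lambda_i a_i = (-2, -1)
  -> stationarity FAILS
Primal feasibility (all g_i <= 0): OK
Dual feasibility (all lambda_i >= 0): OK
Complementary slackness (lambda_i * g_i(x) = 0 for all i): OK

Verdict: the first failing condition is stationarity -> stat.

stat
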